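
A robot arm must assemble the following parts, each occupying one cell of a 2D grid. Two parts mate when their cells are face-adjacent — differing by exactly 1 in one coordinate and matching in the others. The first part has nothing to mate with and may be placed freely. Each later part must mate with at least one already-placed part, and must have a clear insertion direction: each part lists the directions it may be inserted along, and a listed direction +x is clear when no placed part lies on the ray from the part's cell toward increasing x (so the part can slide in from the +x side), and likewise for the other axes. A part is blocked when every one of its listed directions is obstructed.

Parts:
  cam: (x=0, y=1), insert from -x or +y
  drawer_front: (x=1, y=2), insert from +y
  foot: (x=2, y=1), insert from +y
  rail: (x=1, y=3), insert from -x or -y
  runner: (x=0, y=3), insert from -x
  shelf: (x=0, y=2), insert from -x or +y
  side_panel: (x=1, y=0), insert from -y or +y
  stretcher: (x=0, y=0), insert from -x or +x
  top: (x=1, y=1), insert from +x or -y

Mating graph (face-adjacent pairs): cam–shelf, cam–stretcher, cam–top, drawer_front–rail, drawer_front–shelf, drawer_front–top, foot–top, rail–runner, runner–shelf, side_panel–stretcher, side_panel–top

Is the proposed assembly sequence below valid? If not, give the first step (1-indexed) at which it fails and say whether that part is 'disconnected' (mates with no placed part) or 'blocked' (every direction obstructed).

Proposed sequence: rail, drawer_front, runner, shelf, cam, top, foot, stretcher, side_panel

1. rail@(1, 3) [-x clear] — {rail}
2. drawer_front@(1, 2) — +y all obstructed ⇒ blocked

Invalid at step 2 (blocked)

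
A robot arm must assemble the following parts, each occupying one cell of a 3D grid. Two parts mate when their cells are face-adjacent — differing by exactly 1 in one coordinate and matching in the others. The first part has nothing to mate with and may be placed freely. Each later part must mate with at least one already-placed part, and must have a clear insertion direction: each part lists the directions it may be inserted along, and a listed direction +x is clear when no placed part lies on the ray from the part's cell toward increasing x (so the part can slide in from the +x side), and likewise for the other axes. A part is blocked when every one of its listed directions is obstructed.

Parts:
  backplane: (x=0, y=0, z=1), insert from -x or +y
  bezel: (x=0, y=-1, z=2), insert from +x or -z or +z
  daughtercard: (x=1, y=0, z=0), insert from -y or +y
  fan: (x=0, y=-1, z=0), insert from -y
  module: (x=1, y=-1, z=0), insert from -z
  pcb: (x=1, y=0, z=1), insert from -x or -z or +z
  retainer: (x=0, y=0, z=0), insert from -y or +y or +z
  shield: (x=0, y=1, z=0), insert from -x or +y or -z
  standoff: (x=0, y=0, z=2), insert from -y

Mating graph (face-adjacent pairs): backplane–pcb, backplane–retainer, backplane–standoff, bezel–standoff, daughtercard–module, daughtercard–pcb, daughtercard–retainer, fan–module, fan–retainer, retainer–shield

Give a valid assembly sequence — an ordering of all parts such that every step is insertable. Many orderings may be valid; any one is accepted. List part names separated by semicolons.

1. module@(1, -1, 0) [-z clear] — {module}
2. daughtercard@(1, 0, 0) [+y clear] — {daughtercard, module}
3. fan@(0, -1, 0) [-y clear] — {daughtercard, fan, module}
4. retainer@(0, 0, 0) [+y clear] — {daughtercard, fan, module, retainer}
5. shield@(0, 1, 0) [-x clear] — {daughtercard, fan, module, retainer, shield}
6. backplane@(0, 0, 1) [-x clear] — {backplane, daughtercard, fan, module, retainer, shield}
7. standoff@(0, 0, 2) [-y clear] — {backplane, daughtercard, fan, module, retainer, shield, standoff}
8. bezel@(0, -1, 2) [+x clear] — {backplane, bezel, daughtercard, fan, module, retainer, shield, standoff}
9. pcb@(1, 0, 1) [+z clear] — {backplane, bezel, daughtercard, fan, module, pcb, retainer, shield, standoff}

module; daughtercard; fan; retainer; shield; backplane; standoff; bezel; pcb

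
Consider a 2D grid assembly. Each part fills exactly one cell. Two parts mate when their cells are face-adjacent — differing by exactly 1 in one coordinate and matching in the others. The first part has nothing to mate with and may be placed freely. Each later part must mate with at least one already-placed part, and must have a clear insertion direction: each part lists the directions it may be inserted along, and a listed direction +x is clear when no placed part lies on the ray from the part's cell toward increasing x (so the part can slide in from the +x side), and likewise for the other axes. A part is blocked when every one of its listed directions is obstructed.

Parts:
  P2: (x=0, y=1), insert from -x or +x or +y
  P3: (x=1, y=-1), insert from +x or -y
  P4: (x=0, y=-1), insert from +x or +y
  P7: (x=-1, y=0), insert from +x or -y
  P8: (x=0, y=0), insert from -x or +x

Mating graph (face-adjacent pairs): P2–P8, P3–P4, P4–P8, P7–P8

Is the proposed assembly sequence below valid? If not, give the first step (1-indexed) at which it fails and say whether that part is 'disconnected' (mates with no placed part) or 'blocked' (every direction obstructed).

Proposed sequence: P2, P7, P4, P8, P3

Invalid at step 2 (disconnected)

1. P2@(0, 1) [-x clear] — {P2}
2. P7@(-1, 0) — no placed neighbour ⇒ disconnected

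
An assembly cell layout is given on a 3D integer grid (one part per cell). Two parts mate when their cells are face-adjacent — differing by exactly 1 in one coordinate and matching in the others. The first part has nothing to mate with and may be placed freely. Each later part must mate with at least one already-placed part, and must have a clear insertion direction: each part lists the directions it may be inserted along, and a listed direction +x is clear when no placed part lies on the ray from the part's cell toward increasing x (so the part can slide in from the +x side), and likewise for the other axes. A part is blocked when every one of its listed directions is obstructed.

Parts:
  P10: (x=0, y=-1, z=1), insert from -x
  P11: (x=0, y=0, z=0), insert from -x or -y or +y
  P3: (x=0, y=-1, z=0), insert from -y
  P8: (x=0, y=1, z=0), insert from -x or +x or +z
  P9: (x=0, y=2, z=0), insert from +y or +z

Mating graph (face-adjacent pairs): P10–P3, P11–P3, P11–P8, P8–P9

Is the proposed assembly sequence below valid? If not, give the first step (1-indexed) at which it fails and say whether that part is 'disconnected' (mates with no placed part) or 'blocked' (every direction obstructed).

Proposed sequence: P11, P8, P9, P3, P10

1. P11@(0, 0, 0) [-x clear] — {P11}
2. P8@(0, 1, 0) [-x clear] — {P11, P8}
3. P9@(0, 2, 0) [+y clear] — {P11, P8, P9}
4. P3@(0, -1, 0) [-y clear] — {P11, P3, P8, P9}
5. P10@(0, -1, 1) [-x clear] — {P10, P11, P3, P8, P9}

Valid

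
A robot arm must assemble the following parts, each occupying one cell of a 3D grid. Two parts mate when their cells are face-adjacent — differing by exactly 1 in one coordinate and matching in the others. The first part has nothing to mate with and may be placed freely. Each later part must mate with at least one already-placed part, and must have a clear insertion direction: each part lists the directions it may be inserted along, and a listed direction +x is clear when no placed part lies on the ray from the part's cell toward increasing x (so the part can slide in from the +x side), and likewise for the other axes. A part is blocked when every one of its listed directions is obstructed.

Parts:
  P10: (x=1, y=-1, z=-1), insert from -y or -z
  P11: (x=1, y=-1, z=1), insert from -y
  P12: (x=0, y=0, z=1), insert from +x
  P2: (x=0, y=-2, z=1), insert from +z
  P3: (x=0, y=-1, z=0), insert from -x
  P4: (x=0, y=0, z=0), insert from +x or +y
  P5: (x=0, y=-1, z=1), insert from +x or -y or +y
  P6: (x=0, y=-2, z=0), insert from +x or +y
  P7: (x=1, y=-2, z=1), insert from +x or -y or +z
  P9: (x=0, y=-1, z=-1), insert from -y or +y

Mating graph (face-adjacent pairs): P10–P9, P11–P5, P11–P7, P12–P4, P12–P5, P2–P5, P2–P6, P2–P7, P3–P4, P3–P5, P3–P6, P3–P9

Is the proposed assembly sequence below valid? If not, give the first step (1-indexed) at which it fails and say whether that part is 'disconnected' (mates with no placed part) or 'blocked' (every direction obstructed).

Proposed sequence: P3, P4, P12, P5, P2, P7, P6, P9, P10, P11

1. P3@(0, -1, 0) [-x clear] — {P3}
2. P4@(0, 0, 0) [+x clear] — {P3, P4}
3. P12@(0, 0, 1) [+x clear] — {P12, P3, P4}
4. P5@(0, -1, 1) [+x clear] — {P12, P3, P4, P5}
5. P2@(0, -2, 1) [+z clear] — {P12, P2, P3, P4, P5}
6. P7@(1, -2, 1) [+x clear] — {P12, P2, P3, P4, P5, P7}
7. P6@(0, -2, 0) [+x clear] — {P12, P2, P3, P4, P5, P6, P7}
8. P9@(0, -1, -1) [-y clear] — {P12, P2, P3, P4, P5, P6, P7, P9}
9. P10@(1, -1, -1) [-y clear] — {P10, P12, P2, P3, P4, P5, P6, P7, P9}
10. P11@(1, -1, 1) — -y all obstructed ⇒ blocked

Invalid at step 10 (blocked)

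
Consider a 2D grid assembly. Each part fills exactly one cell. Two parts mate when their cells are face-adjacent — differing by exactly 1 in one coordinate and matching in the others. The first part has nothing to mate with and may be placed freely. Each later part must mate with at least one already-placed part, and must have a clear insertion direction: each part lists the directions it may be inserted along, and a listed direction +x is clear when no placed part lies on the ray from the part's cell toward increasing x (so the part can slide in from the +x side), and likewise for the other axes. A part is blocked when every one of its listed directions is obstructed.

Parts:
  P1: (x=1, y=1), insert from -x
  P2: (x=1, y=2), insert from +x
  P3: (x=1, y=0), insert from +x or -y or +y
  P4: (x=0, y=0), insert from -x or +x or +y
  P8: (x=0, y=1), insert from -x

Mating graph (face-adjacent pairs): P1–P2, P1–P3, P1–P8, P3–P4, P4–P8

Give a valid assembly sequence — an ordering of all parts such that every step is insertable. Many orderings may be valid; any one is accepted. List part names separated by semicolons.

P2; P1; P8; P3; P4

1. P2@(1, 2) [+x clear] — {P2}
2. P1@(1, 1) [-x clear] — {P1, P2}
3. P8@(0, 1) [-x clear] — {P1, P2, P8}
4. P3@(1, 0) [+x clear] — {P1, P2, P3, P8}
5. P4@(0, 0) [-x clear] — {P1, P2, P3, P4, P8}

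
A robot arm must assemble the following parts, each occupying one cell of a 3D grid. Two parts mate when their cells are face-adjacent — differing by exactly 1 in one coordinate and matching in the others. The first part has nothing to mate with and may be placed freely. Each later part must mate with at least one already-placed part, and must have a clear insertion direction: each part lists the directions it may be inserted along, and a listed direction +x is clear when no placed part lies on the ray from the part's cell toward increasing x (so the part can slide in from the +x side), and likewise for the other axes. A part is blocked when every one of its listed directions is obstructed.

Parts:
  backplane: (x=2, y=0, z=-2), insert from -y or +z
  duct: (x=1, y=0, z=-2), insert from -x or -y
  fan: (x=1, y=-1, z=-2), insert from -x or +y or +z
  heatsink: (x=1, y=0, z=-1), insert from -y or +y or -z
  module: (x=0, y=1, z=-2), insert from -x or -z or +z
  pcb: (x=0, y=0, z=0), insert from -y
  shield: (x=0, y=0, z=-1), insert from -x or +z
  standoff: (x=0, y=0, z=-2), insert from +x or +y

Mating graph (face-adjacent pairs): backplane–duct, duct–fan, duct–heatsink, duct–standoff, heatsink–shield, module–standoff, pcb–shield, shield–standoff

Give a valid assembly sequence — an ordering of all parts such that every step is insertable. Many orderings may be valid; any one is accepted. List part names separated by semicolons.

1. backplane@(2, 0, -2) [-y clear] — {backplane}
2. duct@(1, 0, -2) [-x clear] — {backplane, duct}
3. fan@(1, -1, -2) [-x clear] — {backplane, duct, fan}
4. standoff@(0, 0, -2) [+y clear] — {backplane, duct, fan, standoff}
5. shield@(0, 0, -1) [-x clear] — {backplane, duct, fan, shield, standoff}
6. module@(0, 1, -2) [-x clear] — {backplane, duct, fan, module, shield, standoff}
7. pcb@(0, 0, 0) [-y clear] — {backplane, duct, fan, module, pcb, shield, standoff}
8. heatsink@(1, 0, -1) [-y clear] — {backplane, duct, fan, heatsink, module, pcb, shield, standoff}

backplane; duct; fan; standoff; shield; module; pcb; heatsink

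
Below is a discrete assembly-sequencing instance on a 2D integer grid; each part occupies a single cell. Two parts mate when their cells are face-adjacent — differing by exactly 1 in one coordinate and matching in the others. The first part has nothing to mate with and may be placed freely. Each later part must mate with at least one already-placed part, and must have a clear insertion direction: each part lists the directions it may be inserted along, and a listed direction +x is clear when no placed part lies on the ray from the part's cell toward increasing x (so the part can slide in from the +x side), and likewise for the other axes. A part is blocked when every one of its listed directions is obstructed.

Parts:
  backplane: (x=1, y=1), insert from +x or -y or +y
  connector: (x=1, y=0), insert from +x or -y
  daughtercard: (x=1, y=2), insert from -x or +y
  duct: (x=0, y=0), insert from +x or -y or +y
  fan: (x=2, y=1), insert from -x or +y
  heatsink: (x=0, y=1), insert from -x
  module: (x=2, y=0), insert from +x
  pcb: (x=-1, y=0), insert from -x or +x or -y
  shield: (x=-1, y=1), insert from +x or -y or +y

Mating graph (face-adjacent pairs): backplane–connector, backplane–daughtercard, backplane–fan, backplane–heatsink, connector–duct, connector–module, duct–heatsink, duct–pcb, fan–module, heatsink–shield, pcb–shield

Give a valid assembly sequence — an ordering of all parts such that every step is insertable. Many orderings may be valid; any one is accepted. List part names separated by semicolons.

1. connector@(1, 0) [+x clear] — {connector}
2. module@(2, 0) [+x clear] — {connector, module}
3. fan@(2, 1) [-x clear] — {connector, fan, module}
4. backplane@(1, 1) [+y clear] — {backplane, connector, fan, module}
5. heatsink@(0, 1) [-x clear] — {backplane, connector, fan, heatsink, module}
6. shield@(-1, 1) [-y clear] — {backplane, connector, fan, heatsink, module, shield}
7. pcb@(-1, 0) [-x clear] — {backplane, connector, fan, heatsink, module, pcb, shield}
8. daughtercard@(1, 2) [-x clear] — {backplane, connector, daughtercard, fan, heatsink, module, pcb, shield}
9. duct@(0, 0) [-y clear] — {backplane, connector, daughtercard, duct, fan, heatsink, module, pcb, shield}

connector; module; fan; backplane; heatsink; shield; pcb; daughtercard; duct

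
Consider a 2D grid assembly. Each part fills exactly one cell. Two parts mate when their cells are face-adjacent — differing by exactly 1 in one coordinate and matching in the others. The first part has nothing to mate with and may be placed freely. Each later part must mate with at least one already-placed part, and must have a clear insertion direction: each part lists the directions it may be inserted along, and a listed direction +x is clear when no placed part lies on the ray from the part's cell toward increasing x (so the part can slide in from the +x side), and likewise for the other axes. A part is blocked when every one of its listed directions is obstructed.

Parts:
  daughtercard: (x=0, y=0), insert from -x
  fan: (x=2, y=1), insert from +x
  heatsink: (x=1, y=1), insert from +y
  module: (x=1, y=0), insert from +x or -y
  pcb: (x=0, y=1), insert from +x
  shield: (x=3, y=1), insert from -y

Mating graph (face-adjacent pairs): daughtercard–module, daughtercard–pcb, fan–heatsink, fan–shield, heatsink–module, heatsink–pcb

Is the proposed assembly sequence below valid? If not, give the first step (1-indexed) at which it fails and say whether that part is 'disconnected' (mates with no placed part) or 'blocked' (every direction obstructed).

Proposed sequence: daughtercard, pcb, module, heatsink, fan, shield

1. daughtercard@(0, 0) [-x clear] — {daughtercard}
2. pcb@(0, 1) [+x clear] — {daughtercard, pcb}
3. module@(1, 0) [+x clear] — {daughtercard, module, pcb}
4. heatsink@(1, 1) [+y clear] — {daughtercard, heatsink, module, pcb}
5. fan@(2, 1) [+x clear] — {daughtercard, fan, heatsink, module, pcb}
6. shield@(3, 1) [-y clear] — {daughtercard, fan, heatsink, module, pcb, shield}

Valid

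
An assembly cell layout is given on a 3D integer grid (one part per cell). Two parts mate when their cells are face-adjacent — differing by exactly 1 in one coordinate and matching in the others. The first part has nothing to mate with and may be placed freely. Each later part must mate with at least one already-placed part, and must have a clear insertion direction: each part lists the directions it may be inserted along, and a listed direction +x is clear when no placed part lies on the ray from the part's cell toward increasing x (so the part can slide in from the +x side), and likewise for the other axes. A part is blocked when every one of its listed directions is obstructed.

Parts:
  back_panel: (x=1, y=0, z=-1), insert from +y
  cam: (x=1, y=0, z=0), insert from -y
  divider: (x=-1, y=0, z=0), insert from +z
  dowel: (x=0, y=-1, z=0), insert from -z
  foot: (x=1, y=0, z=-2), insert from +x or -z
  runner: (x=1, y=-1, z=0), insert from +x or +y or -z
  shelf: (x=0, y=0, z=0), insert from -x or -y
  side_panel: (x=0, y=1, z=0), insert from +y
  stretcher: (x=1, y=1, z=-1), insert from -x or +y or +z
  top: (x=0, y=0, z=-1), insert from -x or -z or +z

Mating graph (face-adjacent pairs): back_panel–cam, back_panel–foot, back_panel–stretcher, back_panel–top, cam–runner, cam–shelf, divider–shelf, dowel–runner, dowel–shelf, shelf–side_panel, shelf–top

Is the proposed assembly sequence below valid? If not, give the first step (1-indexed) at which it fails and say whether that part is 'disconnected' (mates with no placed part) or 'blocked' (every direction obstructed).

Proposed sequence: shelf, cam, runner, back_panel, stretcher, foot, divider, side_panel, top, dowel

1. shelf@(0, 0, 0) [-x clear] — {shelf}
2. cam@(1, 0, 0) [-y clear] — {cam, shelf}
3. runner@(1, -1, 0) [+x clear] — {cam, runner, shelf}
4. back_panel@(1, 0, -1) [+y clear] — {back_panel, cam, runner, shelf}
5. stretcher@(1, 1, -1) [-x clear] — {back_panel, cam, runner, shelf, stretcher}
6. foot@(1, 0, -2) [+x clear] — {back_panel, cam, foot, runner, shelf, stretcher}
7. divider@(-1, 0, 0) [+z clear] — {back_panel, cam, divider, foot, runner, shelf, stretcher}
8. side_panel@(0, 1, 0) [+y clear] — {back_panel, cam, divider, foot, runner, shelf, side_panel, stretcher}
9. top@(0, 0, -1) [-x clear] — {back_panel, cam, divider, foot, runner, shelf, side_panel, stretcher, top}
10. dowel@(0, -1, 0) [-z clear] — {back_panel, cam, divider, dowel, foot, runner, shelf, side_panel, stretcher, top}

Valid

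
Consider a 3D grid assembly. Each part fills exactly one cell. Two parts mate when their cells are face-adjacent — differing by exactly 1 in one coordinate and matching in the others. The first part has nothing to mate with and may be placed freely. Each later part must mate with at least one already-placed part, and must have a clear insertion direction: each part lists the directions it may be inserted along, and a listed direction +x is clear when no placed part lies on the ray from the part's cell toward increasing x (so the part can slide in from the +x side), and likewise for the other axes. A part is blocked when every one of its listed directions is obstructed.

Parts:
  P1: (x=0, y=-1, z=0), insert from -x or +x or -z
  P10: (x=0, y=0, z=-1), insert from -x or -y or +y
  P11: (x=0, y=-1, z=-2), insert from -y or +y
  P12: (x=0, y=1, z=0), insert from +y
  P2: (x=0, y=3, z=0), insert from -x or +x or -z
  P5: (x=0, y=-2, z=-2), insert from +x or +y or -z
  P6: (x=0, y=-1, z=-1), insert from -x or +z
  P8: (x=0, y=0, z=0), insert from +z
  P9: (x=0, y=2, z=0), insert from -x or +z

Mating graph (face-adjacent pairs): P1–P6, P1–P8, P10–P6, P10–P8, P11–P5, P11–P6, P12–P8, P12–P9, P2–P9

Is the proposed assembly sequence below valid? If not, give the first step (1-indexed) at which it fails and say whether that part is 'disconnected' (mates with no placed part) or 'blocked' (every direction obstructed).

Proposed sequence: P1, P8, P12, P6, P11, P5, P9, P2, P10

Valid

1. P1@(0, -1, 0) [-x clear] — {P1}
2. P8@(0, 0, 0) [+z clear] — {P1, P8}
3. P12@(0, 1, 0) [+y clear] — {P1, P12, P8}
4. P6@(0, -1, -1) [-x clear] — {P1, P12, P6, P8}
5. P11@(0, -1, -2) [-y clear] — {P1, P11, P12, P6, P8}
6. P5@(0, -2, -2) [+x clear] — {P1, P11, P12, P5, P6, P8}
7. P9@(0, 2, 0) [-x clear] — {P1, P11, P12, P5, P6, P8, P9}
8. P2@(0, 3, 0) [-x clear] — {P1, P11, P12, P2, P5, P6, P8, P9}
9. P10@(0, 0, -1) [-x clear] — {P1, P10, P11, P12, P2, P5, P6, P8, P9}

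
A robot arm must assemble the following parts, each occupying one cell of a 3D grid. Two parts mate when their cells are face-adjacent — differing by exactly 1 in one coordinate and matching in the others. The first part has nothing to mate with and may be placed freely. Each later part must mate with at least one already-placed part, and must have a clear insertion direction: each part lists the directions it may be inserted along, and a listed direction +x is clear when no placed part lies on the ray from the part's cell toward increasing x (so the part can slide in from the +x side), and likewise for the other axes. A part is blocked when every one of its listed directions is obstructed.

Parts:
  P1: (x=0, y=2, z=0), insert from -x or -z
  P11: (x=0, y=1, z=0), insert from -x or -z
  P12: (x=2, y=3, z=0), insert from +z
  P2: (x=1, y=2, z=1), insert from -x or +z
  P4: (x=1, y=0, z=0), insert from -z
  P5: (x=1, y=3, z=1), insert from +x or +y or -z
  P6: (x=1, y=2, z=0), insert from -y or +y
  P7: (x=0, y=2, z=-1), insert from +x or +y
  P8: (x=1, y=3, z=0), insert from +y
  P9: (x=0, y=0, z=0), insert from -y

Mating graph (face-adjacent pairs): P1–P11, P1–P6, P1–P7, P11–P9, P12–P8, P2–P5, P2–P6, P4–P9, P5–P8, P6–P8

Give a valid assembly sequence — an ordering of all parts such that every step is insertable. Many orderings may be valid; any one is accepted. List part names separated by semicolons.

1. P11@(0, 1, 0) [-x clear] — {P11}
2. P9@(0, 0, 0) [-y clear] — {P11, P9}
3. P4@(1, 0, 0) [-z clear] — {P11, P4, P9}
4. P1@(0, 2, 0) [-x clear] — {P1, P11, P4, P9}
5. P7@(0, 2, -1) [+x clear] — {P1, P11, P4, P7, P9}
6. P6@(1, 2, 0) [+y clear] — {P1, P11, P4, P6, P7, P9}
7. P2@(1, 2, 1) [-x clear] — {P1, P11, P2, P4, P6, P7, P9}
8. P8@(1, 3, 0) [+y clear] — {P1, P11, P2, P4, P6, P7, P8, P9}
9. P12@(2, 3, 0) [+z clear] — {P1, P11, P12, P2, P4, P6, P7, P8, P9}
10. P5@(1, 3, 1) [+x clear] — {P1, P11, P12, P2, P4, P5, P6, P7, P8, P9}

P11; P9; P4; P1; P7; P6; P2; P8; P12; P5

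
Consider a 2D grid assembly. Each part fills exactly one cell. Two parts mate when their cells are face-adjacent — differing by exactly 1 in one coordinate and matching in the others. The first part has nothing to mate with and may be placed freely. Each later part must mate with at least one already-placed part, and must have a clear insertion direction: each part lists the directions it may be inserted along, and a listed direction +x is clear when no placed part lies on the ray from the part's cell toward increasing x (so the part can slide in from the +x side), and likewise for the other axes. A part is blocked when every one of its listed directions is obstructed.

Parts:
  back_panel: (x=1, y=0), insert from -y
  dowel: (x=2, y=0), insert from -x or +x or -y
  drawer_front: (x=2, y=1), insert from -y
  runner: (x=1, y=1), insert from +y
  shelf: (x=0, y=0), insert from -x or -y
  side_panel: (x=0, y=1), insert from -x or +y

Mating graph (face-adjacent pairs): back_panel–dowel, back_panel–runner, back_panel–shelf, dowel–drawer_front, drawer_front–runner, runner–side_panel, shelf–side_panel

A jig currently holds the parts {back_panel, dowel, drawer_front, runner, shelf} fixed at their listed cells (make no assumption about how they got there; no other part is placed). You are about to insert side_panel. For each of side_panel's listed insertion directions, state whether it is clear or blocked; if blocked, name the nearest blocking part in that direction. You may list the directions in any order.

-x: ray from side_panel(0, 1) has no placed part ⇒ clear
+y: ray from side_panel(0, 1) has no placed part ⇒ clear

+y: clear; -x: clear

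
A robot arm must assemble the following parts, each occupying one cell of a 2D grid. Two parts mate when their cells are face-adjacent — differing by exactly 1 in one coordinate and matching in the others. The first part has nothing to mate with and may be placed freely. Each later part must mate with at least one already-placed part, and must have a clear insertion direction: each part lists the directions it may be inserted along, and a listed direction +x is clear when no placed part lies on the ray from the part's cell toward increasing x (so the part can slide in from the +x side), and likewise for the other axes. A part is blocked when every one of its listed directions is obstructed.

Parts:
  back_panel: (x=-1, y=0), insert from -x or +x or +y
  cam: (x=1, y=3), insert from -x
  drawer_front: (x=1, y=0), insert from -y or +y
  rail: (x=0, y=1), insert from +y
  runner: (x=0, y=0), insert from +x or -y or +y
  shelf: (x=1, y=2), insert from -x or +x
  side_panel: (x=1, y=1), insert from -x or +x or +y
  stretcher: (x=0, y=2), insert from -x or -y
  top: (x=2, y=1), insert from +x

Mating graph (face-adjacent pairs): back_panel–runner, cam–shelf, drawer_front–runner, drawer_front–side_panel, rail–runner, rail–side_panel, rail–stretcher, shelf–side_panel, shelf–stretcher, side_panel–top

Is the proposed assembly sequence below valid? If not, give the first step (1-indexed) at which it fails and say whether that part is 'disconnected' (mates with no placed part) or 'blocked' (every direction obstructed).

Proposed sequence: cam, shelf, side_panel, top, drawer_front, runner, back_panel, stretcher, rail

Invalid at step 9 (blocked)

1. cam@(1, 3) [-x clear] — {cam}
2. shelf@(1, 2) [-x clear] — {cam, shelf}
3. side_panel@(1, 1) [-x clear] — {cam, shelf, side_panel}
4. top@(2, 1) [+x clear] — {cam, shelf, side_panel, top}
5. drawer_front@(1, 0) [-y clear] — {cam, drawer_front, shelf, side_panel, top}
6. runner@(0, 0) [-y clear] — {cam, drawer_front, runner, shelf, side_panel, top}
7. back_panel@(-1, 0) [-x clear] — {back_panel, cam, drawer_front, runner, shelf, side_panel, top}
8. stretcher@(0, 2) [-x clear] — {back_panel, cam, drawer_front, runner, shelf, side_panel, stretcher, top}
9. rail@(0, 1) — +y all obstructed ⇒ blocked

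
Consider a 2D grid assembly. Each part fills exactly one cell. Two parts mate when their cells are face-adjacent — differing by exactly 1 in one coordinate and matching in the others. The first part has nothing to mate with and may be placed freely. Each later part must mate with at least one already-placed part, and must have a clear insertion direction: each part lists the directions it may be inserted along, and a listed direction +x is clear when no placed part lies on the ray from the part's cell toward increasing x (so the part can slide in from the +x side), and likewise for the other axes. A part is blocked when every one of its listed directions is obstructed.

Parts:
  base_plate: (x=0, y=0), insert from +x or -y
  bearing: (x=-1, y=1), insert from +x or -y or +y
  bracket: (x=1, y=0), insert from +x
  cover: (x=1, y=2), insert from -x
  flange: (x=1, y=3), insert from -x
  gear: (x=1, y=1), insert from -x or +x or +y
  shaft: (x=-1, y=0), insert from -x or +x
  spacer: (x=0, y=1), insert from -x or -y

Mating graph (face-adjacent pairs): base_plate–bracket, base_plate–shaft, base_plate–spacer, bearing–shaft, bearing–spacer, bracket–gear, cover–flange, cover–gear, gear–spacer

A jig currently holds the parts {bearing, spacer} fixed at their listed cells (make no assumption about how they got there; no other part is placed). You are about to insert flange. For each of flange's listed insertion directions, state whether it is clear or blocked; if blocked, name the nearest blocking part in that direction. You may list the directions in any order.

-x: clear

-x: ray from flange(1, 3) has no placed part ⇒ clear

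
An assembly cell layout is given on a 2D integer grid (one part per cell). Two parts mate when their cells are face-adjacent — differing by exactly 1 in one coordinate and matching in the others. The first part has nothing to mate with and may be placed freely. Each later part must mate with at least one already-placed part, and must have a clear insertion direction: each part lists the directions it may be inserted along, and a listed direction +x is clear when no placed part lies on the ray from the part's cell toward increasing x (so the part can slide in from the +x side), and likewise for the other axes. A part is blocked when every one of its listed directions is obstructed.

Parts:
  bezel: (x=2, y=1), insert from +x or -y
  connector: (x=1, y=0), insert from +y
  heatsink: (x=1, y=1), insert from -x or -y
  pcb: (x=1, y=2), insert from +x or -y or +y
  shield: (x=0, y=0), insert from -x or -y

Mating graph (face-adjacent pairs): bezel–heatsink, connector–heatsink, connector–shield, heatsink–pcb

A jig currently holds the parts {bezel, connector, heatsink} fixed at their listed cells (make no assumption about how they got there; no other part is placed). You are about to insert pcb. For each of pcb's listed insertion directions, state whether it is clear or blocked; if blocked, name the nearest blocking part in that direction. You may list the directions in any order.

+x: ray from pcb(1, 2) has no placed part ⇒ clear
-y: nearest on ray is heatsink@(1, 1) ⇒ blocked
+y: ray from pcb(1, 2) has no placed part ⇒ clear

+x: clear; +y: clear; -y: blocked by heatsink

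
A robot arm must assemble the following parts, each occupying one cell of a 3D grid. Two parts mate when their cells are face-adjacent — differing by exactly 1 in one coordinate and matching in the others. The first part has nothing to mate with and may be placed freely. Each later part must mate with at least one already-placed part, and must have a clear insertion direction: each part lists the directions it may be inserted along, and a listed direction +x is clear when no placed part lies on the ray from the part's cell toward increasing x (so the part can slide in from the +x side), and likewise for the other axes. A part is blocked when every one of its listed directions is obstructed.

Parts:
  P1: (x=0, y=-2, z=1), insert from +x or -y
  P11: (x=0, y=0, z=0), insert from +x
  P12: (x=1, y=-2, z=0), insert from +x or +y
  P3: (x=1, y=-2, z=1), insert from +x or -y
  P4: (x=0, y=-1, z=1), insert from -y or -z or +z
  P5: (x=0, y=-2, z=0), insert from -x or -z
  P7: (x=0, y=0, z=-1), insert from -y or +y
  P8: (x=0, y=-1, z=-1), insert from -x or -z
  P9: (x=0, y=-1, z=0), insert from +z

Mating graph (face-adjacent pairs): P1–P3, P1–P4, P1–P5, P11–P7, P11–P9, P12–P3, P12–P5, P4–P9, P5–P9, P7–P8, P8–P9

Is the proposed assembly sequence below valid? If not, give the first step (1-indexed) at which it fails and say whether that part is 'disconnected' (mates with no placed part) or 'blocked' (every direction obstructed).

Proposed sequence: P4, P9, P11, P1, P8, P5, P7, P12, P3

1. P4@(0, -1, 1) [-y clear] — {P4}
2. P9@(0, -1, 0) — +z all obstructed ⇒ blocked

Invalid at step 2 (blocked)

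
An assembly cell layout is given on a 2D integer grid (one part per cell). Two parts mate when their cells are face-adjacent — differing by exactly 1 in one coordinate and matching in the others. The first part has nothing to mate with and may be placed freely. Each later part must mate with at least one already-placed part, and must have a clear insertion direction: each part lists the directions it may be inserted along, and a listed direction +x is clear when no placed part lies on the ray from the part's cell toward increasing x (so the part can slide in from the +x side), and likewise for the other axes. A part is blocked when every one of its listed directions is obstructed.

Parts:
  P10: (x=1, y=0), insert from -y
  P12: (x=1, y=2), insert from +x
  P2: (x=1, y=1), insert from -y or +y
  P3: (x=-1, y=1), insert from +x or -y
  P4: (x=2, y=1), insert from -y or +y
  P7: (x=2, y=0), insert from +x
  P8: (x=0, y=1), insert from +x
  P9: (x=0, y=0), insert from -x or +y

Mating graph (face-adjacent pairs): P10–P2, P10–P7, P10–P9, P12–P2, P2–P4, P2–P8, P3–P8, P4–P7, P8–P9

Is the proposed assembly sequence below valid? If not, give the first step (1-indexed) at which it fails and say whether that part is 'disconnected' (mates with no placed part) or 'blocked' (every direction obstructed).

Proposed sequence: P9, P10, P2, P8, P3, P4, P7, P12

Invalid at step 4 (blocked)

1. P9@(0, 0) [-x clear] — {P9}
2. P10@(1, 0) [-y clear] — {P10, P9}
3. P2@(1, 1) [+y clear] — {P10, P2, P9}
4. P8@(0, 1) — +x all obstructed ⇒ blocked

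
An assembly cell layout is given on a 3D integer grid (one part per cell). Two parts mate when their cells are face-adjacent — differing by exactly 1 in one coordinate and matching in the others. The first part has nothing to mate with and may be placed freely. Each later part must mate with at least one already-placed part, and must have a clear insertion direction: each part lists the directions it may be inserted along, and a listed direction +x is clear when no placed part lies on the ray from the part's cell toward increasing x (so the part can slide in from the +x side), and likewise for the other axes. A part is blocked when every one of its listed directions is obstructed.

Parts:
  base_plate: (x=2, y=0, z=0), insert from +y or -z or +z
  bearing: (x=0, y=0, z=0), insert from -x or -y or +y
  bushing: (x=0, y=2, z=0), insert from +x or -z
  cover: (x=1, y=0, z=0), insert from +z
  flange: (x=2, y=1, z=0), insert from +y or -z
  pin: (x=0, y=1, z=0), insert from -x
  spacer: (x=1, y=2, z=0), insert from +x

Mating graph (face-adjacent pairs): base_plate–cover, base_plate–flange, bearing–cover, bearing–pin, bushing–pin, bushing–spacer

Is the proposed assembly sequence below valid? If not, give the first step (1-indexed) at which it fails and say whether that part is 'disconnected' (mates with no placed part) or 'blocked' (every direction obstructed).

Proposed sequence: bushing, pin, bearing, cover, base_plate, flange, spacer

Valid

1. bushing@(0, 2, 0) [+x clear] — {bushing}
2. pin@(0, 1, 0) [-x clear] — {bushing, pin}
3. bearing@(0, 0, 0) [-x clear] — {bearing, bushing, pin}
4. cover@(1, 0, 0) [+z clear] — {bearing, bushing, cover, pin}
5. base_plate@(2, 0, 0) [+y clear] — {base_plate, bearing, bushing, cover, pin}
6. flange@(2, 1, 0) [+y clear] — {base_plate, bearing, bushing, cover, flange, pin}
7. spacer@(1, 2, 0) [+x clear] — {base_plate, bearing, bushing, cover, flange, pin, spacer}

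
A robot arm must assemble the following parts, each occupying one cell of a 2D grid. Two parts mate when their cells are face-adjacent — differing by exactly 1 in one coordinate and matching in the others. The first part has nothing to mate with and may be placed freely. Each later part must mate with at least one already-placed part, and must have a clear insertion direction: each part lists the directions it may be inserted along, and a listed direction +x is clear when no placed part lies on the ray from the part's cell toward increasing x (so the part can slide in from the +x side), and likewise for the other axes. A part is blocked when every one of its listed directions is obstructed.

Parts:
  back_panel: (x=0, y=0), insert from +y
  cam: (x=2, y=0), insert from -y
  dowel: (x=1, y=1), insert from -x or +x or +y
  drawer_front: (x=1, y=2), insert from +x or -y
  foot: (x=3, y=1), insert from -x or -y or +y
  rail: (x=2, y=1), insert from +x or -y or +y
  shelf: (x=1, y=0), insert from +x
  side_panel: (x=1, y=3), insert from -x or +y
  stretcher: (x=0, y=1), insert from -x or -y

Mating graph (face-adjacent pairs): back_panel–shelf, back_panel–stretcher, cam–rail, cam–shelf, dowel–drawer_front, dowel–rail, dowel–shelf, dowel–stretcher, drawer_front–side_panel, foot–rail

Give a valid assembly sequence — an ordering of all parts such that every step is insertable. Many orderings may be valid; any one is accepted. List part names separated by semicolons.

dowel; drawer_front; shelf; cam; back_panel; stretcher; side_panel; rail; foot

1. dowel@(1, 1) [-x clear] — {dowel}
2. drawer_front@(1, 2) [+x clear] — {dowel, drawer_front}
3. shelf@(1, 0) [+x clear] — {dowel, drawer_front, shelf}
4. cam@(2, 0) [-y clear] — {cam, dowel, drawer_front, shelf}
5. back_panel@(0, 0) [+y clear] — {back_panel, cam, dowel, drawer_front, shelf}
6. stretcher@(0, 1) [-x clear] — {back_panel, cam, dowel, drawer_front, shelf, stretcher}
7. side_panel@(1, 3) [-x clear] — {back_panel, cam, dowel, drawer_front, shelf, side_panel, stretcher}
8. rail@(2, 1) [+x clear] — {back_panel, cam, dowel, drawer_front, rail, shelf, side_panel, stretcher}
9. foot@(3, 1) [-y clear] — {back_panel, cam, dowel, drawer_front, foot, rail, shelf, side_panel, stretcher}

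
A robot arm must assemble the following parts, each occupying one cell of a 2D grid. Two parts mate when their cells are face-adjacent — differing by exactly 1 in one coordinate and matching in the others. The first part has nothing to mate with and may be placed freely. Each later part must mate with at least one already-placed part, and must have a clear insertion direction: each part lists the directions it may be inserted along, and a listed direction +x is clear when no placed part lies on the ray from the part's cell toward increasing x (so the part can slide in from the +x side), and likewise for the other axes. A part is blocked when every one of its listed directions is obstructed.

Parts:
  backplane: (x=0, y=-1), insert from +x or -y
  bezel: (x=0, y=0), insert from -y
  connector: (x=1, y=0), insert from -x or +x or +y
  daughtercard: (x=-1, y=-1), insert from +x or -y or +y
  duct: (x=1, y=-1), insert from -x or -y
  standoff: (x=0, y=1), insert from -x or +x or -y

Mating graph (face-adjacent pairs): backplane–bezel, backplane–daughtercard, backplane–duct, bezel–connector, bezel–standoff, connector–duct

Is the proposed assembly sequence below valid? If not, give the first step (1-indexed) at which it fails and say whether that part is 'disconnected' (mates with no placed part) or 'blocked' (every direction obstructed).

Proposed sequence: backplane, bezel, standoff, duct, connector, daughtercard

Invalid at step 2 (blocked)

1. backplane@(0, -1) [+x clear] — {backplane}
2. bezel@(0, 0) — -y all obstructed ⇒ blocked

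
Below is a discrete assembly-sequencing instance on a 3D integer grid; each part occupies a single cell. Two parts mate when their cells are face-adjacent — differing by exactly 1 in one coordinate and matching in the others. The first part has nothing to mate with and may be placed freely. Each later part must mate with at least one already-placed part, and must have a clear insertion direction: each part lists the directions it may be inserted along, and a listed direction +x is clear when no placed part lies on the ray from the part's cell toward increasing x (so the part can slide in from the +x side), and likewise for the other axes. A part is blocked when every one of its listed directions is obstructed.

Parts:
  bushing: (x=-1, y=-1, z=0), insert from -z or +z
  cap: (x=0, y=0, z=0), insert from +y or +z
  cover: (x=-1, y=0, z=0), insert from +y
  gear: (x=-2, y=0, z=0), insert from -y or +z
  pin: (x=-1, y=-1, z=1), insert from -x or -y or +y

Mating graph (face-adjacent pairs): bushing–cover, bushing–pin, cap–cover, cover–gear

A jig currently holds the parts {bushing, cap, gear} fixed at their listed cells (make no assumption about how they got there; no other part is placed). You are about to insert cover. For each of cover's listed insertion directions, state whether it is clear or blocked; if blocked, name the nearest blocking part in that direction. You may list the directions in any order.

+y: ray from cover(-1, 0, 0) has no placed part ⇒ clear

+y: clear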